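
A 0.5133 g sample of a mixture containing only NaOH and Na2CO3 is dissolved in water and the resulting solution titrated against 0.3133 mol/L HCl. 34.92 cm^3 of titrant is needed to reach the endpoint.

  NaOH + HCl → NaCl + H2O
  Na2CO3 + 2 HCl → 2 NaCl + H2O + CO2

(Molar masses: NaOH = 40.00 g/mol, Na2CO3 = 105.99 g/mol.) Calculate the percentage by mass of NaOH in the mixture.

39.87 %

n(HCl) = 0.03492 × 0.3133 = 0.01094 mol
Let x = n(NaOH), y = n(Na2CO3).
Titrant: 1x + 2y = 0.01094;  mass: 40.00x + 105.99y = 0.5133
Solving, x = 5.116 × 10^-3 mol, y = 2.912 × 10^-3 mol
mass of NaOH = 5.116 × 10^-3 × 40.00 = 0.2047 g
% NaOH = 0.2047 / 0.5133 × 100 = 39.87 %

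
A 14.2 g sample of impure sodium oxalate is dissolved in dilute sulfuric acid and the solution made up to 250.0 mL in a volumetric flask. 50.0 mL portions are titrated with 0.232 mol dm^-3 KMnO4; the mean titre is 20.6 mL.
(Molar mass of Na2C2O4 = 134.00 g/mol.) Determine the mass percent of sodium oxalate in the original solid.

56.4 %

2 MnO4^- + 5 C2O4^2- + 16 H^+ → 2 Mn^2+ + 10 CO2 + 8 H2O
n(KMnO4) per titration = 0.0206 × 0.232 = 4.78 × 10^-3 mol
From the 5:2 ratio, n(Na2C2O4) in each aliquot = 5/2 × 4.78 × 10^-3 = 0.0119 mol
n(Na2C2O4) in the whole flask = 0.0119 × 250.0/50.0 = 0.0597 mol
mass of Na2C2O4 = 0.0597 × 134.00 = 8.01 g
% Na2C2O4 = 8.01 / 14.2 × 100 = 56.4 %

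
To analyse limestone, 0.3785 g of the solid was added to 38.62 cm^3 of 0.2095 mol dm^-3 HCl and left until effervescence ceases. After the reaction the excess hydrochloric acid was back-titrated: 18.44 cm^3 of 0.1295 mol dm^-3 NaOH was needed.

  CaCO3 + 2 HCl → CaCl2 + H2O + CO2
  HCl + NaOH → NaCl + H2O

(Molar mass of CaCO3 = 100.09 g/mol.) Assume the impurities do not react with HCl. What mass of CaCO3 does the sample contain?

n(HCl) added = 0.03862 × 0.2095 = 8.091 × 10^-3 mol
n(NaOH) used in back-titration = 0.01844 × 0.1295 = 2.388 × 10^-3 mol
n(HCl) left over = 2.388 × 10^-3 mol (1:1 ratio)
n(HCl) consumed by analyte = 8.091 × 10^-3 − 2.388 × 10^-3 = 5.703 × 10^-3 mol
From the 1:2 ratio, n(CaCO3) = 1/2 × 5.703 × 10^-3 = 2.851 × 10^-3 mol
mass of CaCO3 = 2.851 × 10^-3 × 100.09 = 0.2854 g

0.2854 g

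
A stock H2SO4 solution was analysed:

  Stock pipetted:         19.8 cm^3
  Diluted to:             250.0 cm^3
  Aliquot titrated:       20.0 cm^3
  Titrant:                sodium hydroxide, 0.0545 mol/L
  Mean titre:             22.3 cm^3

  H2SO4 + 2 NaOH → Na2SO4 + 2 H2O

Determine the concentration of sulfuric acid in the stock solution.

0.384 mol/L

n(NaOH) = 0.0223 × 0.0545 = 1.22 × 10^-3 mol
From the 1:2 ratio, n(H2SO4) in the aliquot = 1/2 × 1.22 × 10^-3 = 6.08 × 10^-4 mol
[H2SO4]_dilute = 6.08 × 10^-4 / 0.0200 = 0.0304 mol/L
Dilution factor = 250.0 / 19.8 = 12.63
[H2SO4]_stock = 0.0304 × 12.63 = 0.384 mol/L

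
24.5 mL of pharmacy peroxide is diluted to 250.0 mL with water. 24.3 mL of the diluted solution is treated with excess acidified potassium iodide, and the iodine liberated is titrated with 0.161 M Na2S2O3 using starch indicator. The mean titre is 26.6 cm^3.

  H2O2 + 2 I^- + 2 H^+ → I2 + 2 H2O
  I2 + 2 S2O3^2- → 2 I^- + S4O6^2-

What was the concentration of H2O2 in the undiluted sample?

n(S2O3^2-) = 0.0266 × 0.161 = 4.28 × 10^-3 mol
n(I2) = n(S2O3^2-)/2 = 2.14 × 10^-3 mol
n(H2O2) in the aliquot = 2.14 × 10^-3 mol (1:1 ratio)
[H2O2]_dilute = 2.14 × 10^-3 / 0.0243 = 0.0881 mol/L
[H2O2]_original = 0.0881 × 250.0/24.5 = 0.899 mol/L

0.899 M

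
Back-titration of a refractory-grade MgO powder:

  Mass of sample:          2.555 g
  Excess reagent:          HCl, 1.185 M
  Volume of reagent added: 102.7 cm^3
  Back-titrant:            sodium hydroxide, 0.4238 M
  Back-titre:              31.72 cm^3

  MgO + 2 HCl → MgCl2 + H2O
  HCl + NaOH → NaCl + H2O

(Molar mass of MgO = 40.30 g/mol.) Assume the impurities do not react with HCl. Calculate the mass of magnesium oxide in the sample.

2.181 g

n(HCl) added = 0.1027 × 1.185 = 0.1217 mol
n(NaOH) used in back-titration = 0.03172 × 0.4238 = 0.01344 mol
n(HCl) left over = 0.01344 mol (1:1 ratio)
n(HCl) consumed by analyte = 0.1217 − 0.01344 = 0.1083 mol
From the 1:2 ratio, n(MgO) = 1/2 × 0.1083 = 0.05413 mol
mass of MgO = 0.05413 × 40.30 = 2.181 g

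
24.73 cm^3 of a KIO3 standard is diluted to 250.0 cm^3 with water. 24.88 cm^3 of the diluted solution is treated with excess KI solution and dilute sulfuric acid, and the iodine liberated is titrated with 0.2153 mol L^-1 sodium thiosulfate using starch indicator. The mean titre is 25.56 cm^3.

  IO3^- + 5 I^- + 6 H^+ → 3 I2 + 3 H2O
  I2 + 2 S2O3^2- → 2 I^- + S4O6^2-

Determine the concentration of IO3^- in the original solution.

0.3727 mol/L

n(S2O3^2-) = 0.02556 × 0.2153 = 5.503 × 10^-3 mol
n(I2) = n(S2O3^2-)/2 = 2.752 × 10^-3 mol
From the 1:3 ratio, n(IO3^-) in the aliquot = 1/3 × 2.752 × 10^-3 = 9.172 × 10^-4 mol
[IO3^-]_dilute = 9.172 × 10^-4 / 0.02488 = 0.03686 mol/L
[IO3^-]_original = 0.03686 × 250.0/24.73 = 0.3727 mol/L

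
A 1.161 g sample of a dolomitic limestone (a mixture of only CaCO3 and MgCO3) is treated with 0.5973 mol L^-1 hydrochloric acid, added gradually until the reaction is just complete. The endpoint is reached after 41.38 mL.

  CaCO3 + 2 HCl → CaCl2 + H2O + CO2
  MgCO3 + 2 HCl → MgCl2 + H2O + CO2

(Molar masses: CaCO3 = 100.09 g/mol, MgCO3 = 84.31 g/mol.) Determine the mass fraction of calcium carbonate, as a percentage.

65.06 %

n(HCl) = 0.04138 × 0.5973 = 0.02472 mol
Let x = n(CaCO3), y = n(MgCO3).
Titrant: 2x + 2y = 0.02472;  mass: 100.09x + 84.31y = 1.161
Solving, x = 7.547 × 10^-3 mol, y = 4.812 × 10^-3 mol
mass of CaCO3 = 7.547 × 10^-3 × 100.09 = 0.7553 g
% CaCO3 = 0.7553 / 1.161 × 100 = 65.06 %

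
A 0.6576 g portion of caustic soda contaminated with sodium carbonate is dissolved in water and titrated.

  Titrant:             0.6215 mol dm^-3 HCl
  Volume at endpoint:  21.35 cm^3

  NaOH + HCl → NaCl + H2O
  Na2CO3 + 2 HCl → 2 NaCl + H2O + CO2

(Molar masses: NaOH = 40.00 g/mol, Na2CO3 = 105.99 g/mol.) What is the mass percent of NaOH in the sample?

21.34 %

n(HCl) = 0.02135 × 0.6215 = 0.01327 mol
Let x = n(NaOH), y = n(Na2CO3).
Titrant: 1x + 2y = 0.01327;  mass: 40.00x + 105.99y = 0.6576
Solving, x = 3.508 × 10^-3 mol, y = 4.880 × 10^-3 mol
mass of NaOH = 3.508 × 10^-3 × 40.00 = 0.1403 g
% NaOH = 0.1403 / 0.6576 × 100 = 21.34 %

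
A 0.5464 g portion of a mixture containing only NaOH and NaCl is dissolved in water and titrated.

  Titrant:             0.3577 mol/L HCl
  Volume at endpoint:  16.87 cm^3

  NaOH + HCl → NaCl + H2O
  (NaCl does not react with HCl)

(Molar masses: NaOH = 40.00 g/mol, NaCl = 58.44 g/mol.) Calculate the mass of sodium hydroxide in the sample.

n(HCl) = 0.01687 × 0.3577 = 6.034 × 10^-3 mol
Let x = n(NaOH), y = n(NaCl).
Titrant: 1x = 6.034 × 10^-3;  mass: 40.00x + 58.44y = 0.5464
Solving, x = 6.034 × 10^-3 mol, y = 5.219 × 10^-3 mol
mass of NaOH = 6.034 × 10^-3 × 40.00 = 0.2414 g

0.2414 g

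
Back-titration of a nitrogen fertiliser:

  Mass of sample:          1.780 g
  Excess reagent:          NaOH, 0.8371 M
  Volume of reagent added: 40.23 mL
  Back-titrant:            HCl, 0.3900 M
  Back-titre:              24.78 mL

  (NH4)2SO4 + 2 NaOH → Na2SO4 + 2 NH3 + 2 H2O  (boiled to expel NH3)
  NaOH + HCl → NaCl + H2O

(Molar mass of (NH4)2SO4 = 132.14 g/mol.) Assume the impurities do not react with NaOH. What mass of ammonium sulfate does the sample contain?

n(NaOH) added = 0.04023 × 0.8371 = 0.03368 mol
n(HCl) used in back-titration = 0.02478 × 0.3900 = 9.664 × 10^-3 mol
n(NaOH) left over = 9.664 × 10^-3 mol (1:1 ratio)
n(NaOH) consumed by analyte = 0.03368 − 9.664 × 10^-3 = 0.02401 mol
From the 1:2 ratio, n((NH4)2SO4) = 1/2 × 0.02401 = 0.01201 mol
mass of (NH4)2SO4 = 0.01201 × 132.14 = 1.586 g

1.586 g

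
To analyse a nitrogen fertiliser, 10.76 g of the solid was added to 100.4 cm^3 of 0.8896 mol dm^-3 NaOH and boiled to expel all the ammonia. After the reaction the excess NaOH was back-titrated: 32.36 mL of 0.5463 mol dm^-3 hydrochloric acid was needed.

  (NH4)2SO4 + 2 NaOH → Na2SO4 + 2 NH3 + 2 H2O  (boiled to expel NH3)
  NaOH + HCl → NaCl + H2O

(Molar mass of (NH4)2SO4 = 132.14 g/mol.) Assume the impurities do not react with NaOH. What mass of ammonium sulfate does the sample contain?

4.733 g

n(NaOH) added = 0.1004 × 0.8896 = 0.08932 mol
n(HCl) used in back-titration = 0.03236 × 0.5463 = 0.01768 mol
n(NaOH) left over = 0.01768 mol (1:1 ratio)
n(NaOH) consumed by analyte = 0.08932 − 0.01768 = 0.07164 mol
From the 1:2 ratio, n((NH4)2SO4) = 1/2 × 0.07164 = 0.03582 mol
mass of (NH4)2SO4 = 0.03582 × 132.14 = 4.733 g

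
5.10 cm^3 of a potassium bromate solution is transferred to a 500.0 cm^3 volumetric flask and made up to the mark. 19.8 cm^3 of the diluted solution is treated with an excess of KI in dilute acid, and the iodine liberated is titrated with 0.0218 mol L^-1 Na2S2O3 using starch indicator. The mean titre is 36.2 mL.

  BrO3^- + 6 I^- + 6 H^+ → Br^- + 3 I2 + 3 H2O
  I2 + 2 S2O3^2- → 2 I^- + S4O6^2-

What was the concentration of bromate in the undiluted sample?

n(S2O3^2-) = 0.0362 × 0.0218 = 7.89 × 10^-4 mol
n(I2) = n(S2O3^2-)/2 = 3.95 × 10^-4 mol
From the 1:3 ratio, n(BrO3^-) in the aliquot = 1/3 × 3.95 × 10^-4 = 1.32 × 10^-4 mol
[BrO3^-]_dilute = 1.32 × 10^-4 / 0.0198 = 0.00664 mol/L
[BrO3^-]_original = 0.00664 × 500.0/5.10 = 0.651 mol/L

0.651 mol/L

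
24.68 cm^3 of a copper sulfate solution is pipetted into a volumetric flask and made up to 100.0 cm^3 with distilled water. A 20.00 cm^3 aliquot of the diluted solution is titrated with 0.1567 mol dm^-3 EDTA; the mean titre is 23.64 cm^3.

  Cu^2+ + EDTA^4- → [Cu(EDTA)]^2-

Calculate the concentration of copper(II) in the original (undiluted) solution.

n(EDTA) = 0.02364 × 0.1567 = 3.704 × 10^-3 mol
n(Cu2+) in the aliquot = 3.704 × 10^-3 mol (1:1 ratio)
[Cu2+]_dilute = 3.704 × 10^-3 / 0.02000 = 0.1852 mol/L
Dilution factor = 100.0 / 24.68 = 4.052
[Cu2+]_stock = 0.1852 × 4.052 = 0.7505 mol/L

0.7505 mol/L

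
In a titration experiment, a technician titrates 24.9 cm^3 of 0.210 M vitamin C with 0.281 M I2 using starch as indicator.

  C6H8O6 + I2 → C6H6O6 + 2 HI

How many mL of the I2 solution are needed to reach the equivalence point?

n(C6H8O6) = 0.0249 L × 0.210 mol/L = 5.23 × 10^-3 mol
n(I2) = 5.23 × 10^-3 mol (1:1 stoichiometry)
V(I2) = 5.23 × 10^-3 mol / 0.281 mol/L = 0.0186 L = 18.6 mL

18.6 mL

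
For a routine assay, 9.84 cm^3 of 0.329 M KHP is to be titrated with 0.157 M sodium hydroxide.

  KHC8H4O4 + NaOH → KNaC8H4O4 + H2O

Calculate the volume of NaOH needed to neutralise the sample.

n(KHC8H4O4) = 0.00984 L × 0.329 mol/L = 3.24 × 10^-3 mol
n(NaOH) = 3.24 × 10^-3 mol (1:1 stoichiometry)
V(NaOH) = 3.24 × 10^-3 mol / 0.157 mol/L = 0.0206 L = 20.6 mL

20.6 mL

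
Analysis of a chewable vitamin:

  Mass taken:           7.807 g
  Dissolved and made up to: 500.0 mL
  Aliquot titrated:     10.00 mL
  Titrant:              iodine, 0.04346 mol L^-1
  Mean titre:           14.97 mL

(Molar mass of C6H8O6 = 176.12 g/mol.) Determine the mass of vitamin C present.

5.729 g

C6H8O6 + I2 → C6H6O6 + 2 HI
n(I2) per titration = 0.01497 × 0.04346 = 6.506 × 10^-4 mol
n(C6H8O6) in each aliquot = 6.506 × 10^-4 mol (1:1 ratio)
n(C6H8O6) in the whole flask = 6.506 × 10^-4 × 500.0/10.00 = 0.03253 mol
mass of C6H8O6 = 0.03253 × 176.12 = 5.729 g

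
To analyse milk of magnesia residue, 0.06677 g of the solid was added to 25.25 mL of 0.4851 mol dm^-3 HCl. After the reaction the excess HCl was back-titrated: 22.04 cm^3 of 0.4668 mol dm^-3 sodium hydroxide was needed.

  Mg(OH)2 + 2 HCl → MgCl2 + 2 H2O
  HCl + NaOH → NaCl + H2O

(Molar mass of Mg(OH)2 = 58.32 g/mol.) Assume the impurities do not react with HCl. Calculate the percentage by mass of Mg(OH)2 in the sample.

n(HCl) added = 0.02525 × 0.4851 = 0.01225 mol
n(NaOH) used in back-titration = 0.02204 × 0.4668 = 0.01029 mol
n(HCl) left over = 0.01029 mol (1:1 ratio)
n(HCl) consumed by analyte = 0.01225 − 0.01029 = 1.961 × 10^-3 mol
From the 1:2 ratio, n(Mg(OH)2) = 1/2 × 1.961 × 10^-3 = 9.803 × 10^-4 mol
mass of Mg(OH)2 = 9.803 × 10^-4 × 58.32 = 0.05717 g
% Mg(OH)2 = 0.05717 / 0.06677 × 100 = 85.62 %

85.62 %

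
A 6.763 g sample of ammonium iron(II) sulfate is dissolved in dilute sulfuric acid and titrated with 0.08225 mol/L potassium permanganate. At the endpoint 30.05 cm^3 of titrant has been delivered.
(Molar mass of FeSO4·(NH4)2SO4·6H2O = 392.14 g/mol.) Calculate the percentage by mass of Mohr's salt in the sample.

71.66 %

MnO4^- + 5 Fe^2+ + 8 H^+ → Mn^2+ + 5 Fe^3+ + 4 H2O
n(KMnO4) = 0.03005 L × 0.08225 mol/L = 2.472 × 10^-3 mol
From the 5:1 ratio, n(FeSO4·(NH4)2SO4·6H2O) = 5/1 × 2.472 × 10^-3 = 0.01236 mol
mass of FeSO4·(NH4)2SO4·6H2O = 0.01236 × 392.14 g/mol = 4.846 g
% FeSO4·(NH4)2SO4·6H2O = 4.846 / 6.763 × 100 = 71.66 %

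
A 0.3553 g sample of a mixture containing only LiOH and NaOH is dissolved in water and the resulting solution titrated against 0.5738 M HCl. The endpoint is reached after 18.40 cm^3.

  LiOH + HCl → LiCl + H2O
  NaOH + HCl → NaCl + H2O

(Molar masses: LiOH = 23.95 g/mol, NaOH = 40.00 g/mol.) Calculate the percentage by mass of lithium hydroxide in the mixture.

n(HCl) = 0.01840 × 0.5738 = 0.01056 mol
Let x = n(LiOH), y = n(NaOH).
Titrant: 1x + 1y = 0.01056;  mass: 23.95x + 40.00y = 0.3553
Solving, x = 4.176 × 10^-3 mol, y = 6.382 × 10^-3 mol
mass of LiOH = 4.176 × 10^-3 × 23.95 = 0.1000 g
% LiOH = 0.1000 / 0.3553 × 100 = 28.15 %

28.15 %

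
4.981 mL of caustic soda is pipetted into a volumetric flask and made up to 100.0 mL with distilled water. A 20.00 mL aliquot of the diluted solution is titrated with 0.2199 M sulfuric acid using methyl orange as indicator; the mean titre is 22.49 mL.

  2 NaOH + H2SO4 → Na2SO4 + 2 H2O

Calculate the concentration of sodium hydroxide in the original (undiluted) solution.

n(H2SO4) = 0.02249 × 0.2199 = 4.946 × 10^-3 mol
From the 2:1 ratio, n(NaOH) in the aliquot = 2/1 × 4.946 × 10^-3 = 9.891 × 10^-3 mol
[NaOH]_dilute = 9.891 × 10^-3 / 0.02000 = 0.4946 mol/L
Dilution factor = 100.0 / 4.981 = 20.08
[NaOH]_stock = 0.4946 × 20.08 = 9.929 mol/L

9.929 M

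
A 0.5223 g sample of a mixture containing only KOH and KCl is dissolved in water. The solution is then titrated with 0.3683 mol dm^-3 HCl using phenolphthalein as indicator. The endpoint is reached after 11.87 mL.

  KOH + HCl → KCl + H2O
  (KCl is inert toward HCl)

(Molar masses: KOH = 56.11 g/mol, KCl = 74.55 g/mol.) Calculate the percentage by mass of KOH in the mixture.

46.96 %

n(HCl) = 0.01187 × 0.3683 = 4.372 × 10^-3 mol
Let x = n(KOH), y = n(KCl).
Titrant: 1x = 4.372 × 10^-3;  mass: 56.11x + 74.55y = 0.5223
Solving, x = 4.372 × 10^-3 mol, y = 3.716 × 10^-3 mol
mass of KOH = 4.372 × 10^-3 × 56.11 = 0.2453 g
% KOH = 0.2453 / 0.5223 × 100 = 46.96 %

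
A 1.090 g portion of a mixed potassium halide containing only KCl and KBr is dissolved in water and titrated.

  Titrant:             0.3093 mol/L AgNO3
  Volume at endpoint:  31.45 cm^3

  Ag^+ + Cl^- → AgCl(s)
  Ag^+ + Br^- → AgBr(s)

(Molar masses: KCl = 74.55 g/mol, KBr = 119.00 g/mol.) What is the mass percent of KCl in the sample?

10.40 %

n(AgNO3) = 0.03145 × 0.3093 = 9.727 × 10^-3 mol
Let x = n(KCl), y = n(KBr).
Titrant: 1x + 1y = 9.727 × 10^-3;  mass: 74.55x + 119.00y = 1.090
Solving, x = 1.520 × 10^-3 mol, y = 8.207 × 10^-3 mol
mass of KCl = 1.520 × 10^-3 × 74.55 = 0.1133 g
% KCl = 0.1133 / 1.090 × 100 = 10.40 %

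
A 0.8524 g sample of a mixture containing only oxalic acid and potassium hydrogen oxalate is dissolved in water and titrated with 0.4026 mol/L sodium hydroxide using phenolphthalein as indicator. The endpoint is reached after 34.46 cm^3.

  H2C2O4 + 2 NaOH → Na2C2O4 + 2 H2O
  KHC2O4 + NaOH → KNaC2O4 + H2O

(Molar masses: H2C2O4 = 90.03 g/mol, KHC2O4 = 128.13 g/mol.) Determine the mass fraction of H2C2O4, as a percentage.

n(NaOH) = 0.03446 × 0.4026 = 0.01387 mol
Let x = n(H2C2O4), y = n(KHC2O4).
Titrant: 2x + 1y = 0.01387;  mass: 90.03x + 128.13y = 0.8524
Solving, x = 5.566 × 10^-3 mol, y = 2.742 × 10^-3 mol
mass of H2C2O4 = 5.566 × 10^-3 × 90.03 = 0.5011 g
% H2C2O4 = 0.5011 / 0.8524 × 100 = 58.79 %

58.79 %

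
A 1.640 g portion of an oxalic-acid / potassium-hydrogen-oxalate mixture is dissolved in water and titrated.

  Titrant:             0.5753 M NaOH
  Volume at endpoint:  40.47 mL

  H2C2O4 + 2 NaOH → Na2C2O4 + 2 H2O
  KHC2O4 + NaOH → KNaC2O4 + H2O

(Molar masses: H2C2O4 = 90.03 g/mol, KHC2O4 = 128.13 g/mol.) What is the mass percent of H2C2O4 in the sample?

44.36 %

n(NaOH) = 0.04047 × 0.5753 = 0.02328 mol
Let x = n(H2C2O4), y = n(KHC2O4).
Titrant: 2x + 1y = 0.02328;  mass: 90.03x + 128.13y = 1.640
Solving, x = 8.080 × 10^-3 mol, y = 7.122 × 10^-3 mol
mass of H2C2O4 = 8.080 × 10^-3 × 90.03 = 0.7275 g
% H2C2O4 = 0.7275 / 1.640 × 100 = 44.36 %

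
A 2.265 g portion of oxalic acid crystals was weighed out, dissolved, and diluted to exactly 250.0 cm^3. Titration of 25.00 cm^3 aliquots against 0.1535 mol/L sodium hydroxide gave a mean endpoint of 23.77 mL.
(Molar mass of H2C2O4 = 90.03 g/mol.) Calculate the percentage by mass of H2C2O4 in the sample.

H2C2O4 + 2 NaOH → Na2C2O4 + 2 H2O
n(NaOH) per titration = 0.02377 × 0.1535 = 3.649 × 10^-3 mol
From the 1:2 ratio, n(H2C2O4) in each aliquot = 1/2 × 3.649 × 10^-3 = 1.824 × 10^-3 mol
n(H2C2O4) in the whole flask = 1.824 × 10^-3 × 250.0/25.00 = 0.01824 mol
mass of H2C2O4 = 0.01824 × 90.03 = 1.642 g
% H2C2O4 = 1.642 / 2.265 × 100 = 72.51 %

72.51 %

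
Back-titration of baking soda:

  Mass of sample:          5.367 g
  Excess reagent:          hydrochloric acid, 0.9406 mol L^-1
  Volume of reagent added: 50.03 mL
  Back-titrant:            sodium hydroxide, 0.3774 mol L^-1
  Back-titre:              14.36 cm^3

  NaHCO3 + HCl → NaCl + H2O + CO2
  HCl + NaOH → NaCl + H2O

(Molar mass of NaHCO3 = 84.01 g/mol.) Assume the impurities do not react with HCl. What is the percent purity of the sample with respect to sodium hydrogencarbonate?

n(HCl) added = 0.05003 × 0.9406 = 0.04706 mol
n(NaOH) used in back-titration = 0.01436 × 0.3774 = 5.419 × 10^-3 mol
n(HCl) left over = 5.419 × 10^-3 mol (1:1 ratio)
n(HCl) consumed by analyte = 0.04706 − 5.419 × 10^-3 = 0.04164 mol
n(NaHCO3) = 0.04164 mol (1:1 ratio)
mass of NaHCO3 = 0.04164 × 84.01 = 3.498 g
% NaHCO3 = 3.498 / 5.367 × 100 = 65.18 %

65.18 %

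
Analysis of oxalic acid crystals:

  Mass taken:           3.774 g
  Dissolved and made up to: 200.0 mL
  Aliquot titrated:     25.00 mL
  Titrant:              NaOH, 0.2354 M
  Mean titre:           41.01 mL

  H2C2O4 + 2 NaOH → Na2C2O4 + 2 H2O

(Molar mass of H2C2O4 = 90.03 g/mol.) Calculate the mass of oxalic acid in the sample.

3.477 g

n(NaOH) per titration = 0.04101 × 0.2354 = 9.654 × 10^-3 mol
From the 1:2 ratio, n(H2C2O4) in each aliquot = 1/2 × 9.654 × 10^-3 = 4.827 × 10^-3 mol
n(H2C2O4) in the whole flask = 4.827 × 10^-3 × 200.0/25.00 = 0.03862 mol
mass of H2C2O4 = 0.03862 × 90.03 = 3.477 g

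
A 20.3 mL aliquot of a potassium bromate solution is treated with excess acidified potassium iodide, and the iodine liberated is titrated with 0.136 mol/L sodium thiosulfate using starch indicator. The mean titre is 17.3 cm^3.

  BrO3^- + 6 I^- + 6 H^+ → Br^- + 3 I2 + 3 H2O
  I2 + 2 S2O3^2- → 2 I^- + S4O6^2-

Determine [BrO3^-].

0.0193 mol/L

n(S2O3^2-) = 0.0173 × 0.136 = 2.35 × 10^-3 mol
n(I2) = n(S2O3^2-)/2 = 1.18 × 10^-3 mol
From the 1:3 ratio, n(BrO3^-) in the aliquot = 1/3 × 1.18 × 10^-3 = 3.92 × 10^-4 mol
[BrO3^-] = 3.92 × 10^-4 / 0.0203 = 0.0193 mol/L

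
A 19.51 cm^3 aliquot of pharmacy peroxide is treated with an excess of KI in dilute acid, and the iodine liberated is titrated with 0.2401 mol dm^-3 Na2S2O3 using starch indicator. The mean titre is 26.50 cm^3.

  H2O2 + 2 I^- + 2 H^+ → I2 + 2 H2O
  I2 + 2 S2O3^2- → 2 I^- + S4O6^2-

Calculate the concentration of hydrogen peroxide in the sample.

0.1631 mol/L

n(S2O3^2-) = 0.02650 × 0.2401 = 6.363 × 10^-3 mol
n(I2) = n(S2O3^2-)/2 = 3.181 × 10^-3 mol
n(H2O2) in the aliquot = 3.181 × 10^-3 mol (1:1 ratio)
[H2O2] = 3.181 × 10^-3 / 0.01951 = 0.1631 mol/L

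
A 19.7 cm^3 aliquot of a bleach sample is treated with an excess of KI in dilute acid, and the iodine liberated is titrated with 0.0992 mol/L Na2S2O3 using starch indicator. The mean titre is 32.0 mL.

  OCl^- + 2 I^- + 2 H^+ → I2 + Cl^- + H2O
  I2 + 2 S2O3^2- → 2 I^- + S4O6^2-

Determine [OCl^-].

0.0806 mol/L

n(S2O3^2-) = 0.0320 × 0.0992 = 3.17 × 10^-3 mol
n(I2) = n(S2O3^2-)/2 = 1.59 × 10^-3 mol
n(OCl^-) in the aliquot = 1.59 × 10^-3 mol (1:1 ratio)
[OCl^-] = 1.59 × 10^-3 / 0.0197 = 0.0806 mol/L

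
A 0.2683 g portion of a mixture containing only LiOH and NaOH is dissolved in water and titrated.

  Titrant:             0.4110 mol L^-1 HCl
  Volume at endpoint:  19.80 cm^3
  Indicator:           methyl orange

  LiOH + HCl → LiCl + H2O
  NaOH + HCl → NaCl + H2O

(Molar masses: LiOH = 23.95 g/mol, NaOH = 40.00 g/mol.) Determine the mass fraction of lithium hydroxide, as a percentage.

n(HCl) = 0.01980 × 0.4110 = 8.138 × 10^-3 mol
Let x = n(LiOH), y = n(NaOH).
Titrant: 1x + 1y = 8.138 × 10^-3;  mass: 23.95x + 40.00y = 0.2683
Solving, x = 3.565 × 10^-3 mol, y = 4.573 × 10^-3 mol
mass of LiOH = 3.565 × 10^-3 × 23.95 = 0.08537 g
% LiOH = 0.08537 / 0.2683 × 100 = 31.82 %

31.82 %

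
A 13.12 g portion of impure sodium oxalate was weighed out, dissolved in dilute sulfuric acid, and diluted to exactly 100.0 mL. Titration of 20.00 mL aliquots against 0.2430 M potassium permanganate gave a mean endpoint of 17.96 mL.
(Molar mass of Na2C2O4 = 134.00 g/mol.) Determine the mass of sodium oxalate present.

7.310 g

2 MnO4^- + 5 C2O4^2- + 16 H^+ → 2 Mn^2+ + 10 CO2 + 8 H2O
n(KMnO4) per titration = 0.01796 × 0.2430 = 4.364 × 10^-3 mol
From the 5:2 ratio, n(Na2C2O4) in each aliquot = 5/2 × 4.364 × 10^-3 = 0.01091 mol
n(Na2C2O4) in the whole flask = 0.01091 × 100.0/20.00 = 0.05455 mol
mass of Na2C2O4 = 0.05455 × 134.00 = 7.310 g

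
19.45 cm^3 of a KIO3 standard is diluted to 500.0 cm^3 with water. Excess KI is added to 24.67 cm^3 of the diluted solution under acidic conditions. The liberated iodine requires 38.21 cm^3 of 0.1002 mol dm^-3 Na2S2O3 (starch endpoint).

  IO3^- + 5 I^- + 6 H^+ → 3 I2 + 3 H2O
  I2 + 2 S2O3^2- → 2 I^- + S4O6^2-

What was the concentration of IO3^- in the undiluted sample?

n(S2O3^2-) = 0.03821 × 0.1002 = 3.829 × 10^-3 mol
n(I2) = n(S2O3^2-)/2 = 1.914 × 10^-3 mol
From the 1:3 ratio, n(IO3^-) in the aliquot = 1/3 × 1.914 × 10^-3 = 6.381 × 10^-4 mol
[IO3^-]_dilute = 6.381 × 10^-4 / 0.02467 = 0.02587 mol/L
[IO3^-]_original = 0.02587 × 500.0/19.45 = 0.6649 mol/L

0.6649 mol/L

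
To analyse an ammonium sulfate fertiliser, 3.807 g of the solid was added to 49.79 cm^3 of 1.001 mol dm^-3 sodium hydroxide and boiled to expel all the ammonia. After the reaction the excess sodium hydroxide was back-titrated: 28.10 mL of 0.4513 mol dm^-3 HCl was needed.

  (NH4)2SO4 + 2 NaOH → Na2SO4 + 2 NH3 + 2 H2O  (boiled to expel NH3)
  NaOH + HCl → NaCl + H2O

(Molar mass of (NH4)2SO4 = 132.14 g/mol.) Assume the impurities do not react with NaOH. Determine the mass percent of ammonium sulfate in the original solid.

n(NaOH) added = 0.04979 × 1.001 = 0.04984 mol
n(HCl) used in back-titration = 0.02810 × 0.4513 = 0.01268 mol
n(NaOH) left over = 0.01268 mol (1:1 ratio)
n(NaOH) consumed by analyte = 0.04984 − 0.01268 = 0.03716 mol
From the 1:2 ratio, n((NH4)2SO4) = 1/2 × 0.03716 = 0.01858 mol
mass of (NH4)2SO4 = 0.01858 × 132.14 = 2.455 g
% (NH4)2SO4 = 2.455 / 3.807 × 100 = 64.49 %

64.49 %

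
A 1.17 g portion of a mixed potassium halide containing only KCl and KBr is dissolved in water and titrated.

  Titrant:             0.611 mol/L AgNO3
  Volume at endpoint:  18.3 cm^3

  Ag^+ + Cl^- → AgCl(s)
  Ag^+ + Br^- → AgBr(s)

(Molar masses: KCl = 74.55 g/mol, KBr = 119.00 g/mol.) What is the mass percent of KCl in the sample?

n(AgNO3) = 0.0183 × 0.611 = 0.0112 mol
Let x = n(KCl), y = n(KBr).
Titrant: 1x + 1y = 0.0112;  mass: 74.55x + 119.00y = 1.17
Solving, x = 3.61 × 10^-3 mol, y = 7.57 × 10^-3 mol
mass of KCl = 3.61 × 10^-3 × 74.55 = 0.269 g
% KCl = 0.269 / 1.17 × 100 = 23.0 %

23.0 %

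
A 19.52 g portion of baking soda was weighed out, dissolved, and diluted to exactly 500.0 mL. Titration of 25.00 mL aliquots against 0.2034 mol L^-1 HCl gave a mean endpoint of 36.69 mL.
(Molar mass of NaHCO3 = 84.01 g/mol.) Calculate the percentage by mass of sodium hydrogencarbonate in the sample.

64.24 %

NaHCO3 + HCl → NaCl + H2O + CO2
n(HCl) per titration = 0.03669 × 0.2034 = 7.463 × 10^-3 mol
n(NaHCO3) in each aliquot = 7.463 × 10^-3 mol (1:1 ratio)
n(NaHCO3) in the whole flask = 7.463 × 10^-3 × 500.0/25.00 = 0.1493 mol
mass of NaHCO3 = 0.1493 × 84.01 = 12.54 g
% NaHCO3 = 12.54 / 19.52 × 100 = 64.24 %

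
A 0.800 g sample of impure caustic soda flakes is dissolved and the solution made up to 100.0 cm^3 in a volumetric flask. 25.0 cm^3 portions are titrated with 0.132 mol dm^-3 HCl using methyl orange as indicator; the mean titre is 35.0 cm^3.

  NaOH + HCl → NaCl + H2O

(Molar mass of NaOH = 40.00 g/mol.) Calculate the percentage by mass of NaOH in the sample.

n(HCl) per titration = 0.0350 × 0.132 = 4.62 × 10^-3 mol
n(NaOH) in each aliquot = 4.62 × 10^-3 mol (1:1 ratio)
n(NaOH) in the whole flask = 4.62 × 10^-3 × 100.0/25.0 = 0.0185 mol
mass of NaOH = 0.0185 × 40.00 = 0.739 g
% NaOH = 0.739 / 0.800 × 100 = 92.4 %

92.4 %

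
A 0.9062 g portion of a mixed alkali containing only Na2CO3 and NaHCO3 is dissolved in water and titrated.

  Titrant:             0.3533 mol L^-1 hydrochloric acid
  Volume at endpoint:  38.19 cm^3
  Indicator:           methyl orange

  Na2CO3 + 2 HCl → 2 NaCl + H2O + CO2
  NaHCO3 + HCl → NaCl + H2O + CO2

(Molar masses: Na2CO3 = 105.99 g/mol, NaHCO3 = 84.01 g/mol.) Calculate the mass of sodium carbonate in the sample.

0.3884 g

n(HCl) = 0.03819 × 0.3533 = 0.01349 mol
Let x = n(Na2CO3), y = n(NaHCO3).
Titrant: 2x + 1y = 0.01349;  mass: 105.99x + 84.01y = 0.9062
Solving, x = 3.664 × 10^-3 mol, y = 6.164 × 10^-3 mol
mass of Na2CO3 = 3.664 × 10^-3 × 105.99 = 0.3884 g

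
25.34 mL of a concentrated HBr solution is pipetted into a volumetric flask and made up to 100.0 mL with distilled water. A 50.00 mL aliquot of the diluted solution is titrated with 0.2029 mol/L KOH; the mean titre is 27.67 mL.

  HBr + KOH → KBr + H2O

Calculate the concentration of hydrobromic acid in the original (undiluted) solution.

n(KOH) = 0.02767 × 0.2029 = 5.614 × 10^-3 mol
n(HBr) in the aliquot = 5.614 × 10^-3 mol (1:1 ratio)
[HBr]_dilute = 5.614 × 10^-3 / 0.05000 = 0.1123 mol/L
Dilution factor = 100.0 / 25.34 = 3.946
[HBr]_stock = 0.1123 × 3.946 = 0.4431 mol/L

0.4431 mol/L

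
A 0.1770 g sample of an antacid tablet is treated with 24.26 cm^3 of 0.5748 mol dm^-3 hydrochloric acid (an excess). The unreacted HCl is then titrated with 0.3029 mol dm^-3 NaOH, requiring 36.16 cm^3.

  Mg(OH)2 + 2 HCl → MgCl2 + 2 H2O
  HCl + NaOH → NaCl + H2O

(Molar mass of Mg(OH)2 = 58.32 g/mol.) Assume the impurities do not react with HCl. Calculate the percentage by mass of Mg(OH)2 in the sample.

n(HCl) added = 0.02426 × 0.5748 = 0.01394 mol
n(NaOH) used in back-titration = 0.03616 × 0.3029 = 0.01095 mol
n(HCl) left over = 0.01095 mol (1:1 ratio)
n(HCl) consumed by analyte = 0.01394 − 0.01095 = 2.992 × 10^-3 mol
From the 1:2 ratio, n(Mg(OH)2) = 1/2 × 2.992 × 10^-3 = 1.496 × 10^-3 mol
mass of Mg(OH)2 = 1.496 × 10^-3 × 58.32 = 0.08724 g
% Mg(OH)2 = 0.08724 / 0.1770 × 100 = 49.29 %

49.29 %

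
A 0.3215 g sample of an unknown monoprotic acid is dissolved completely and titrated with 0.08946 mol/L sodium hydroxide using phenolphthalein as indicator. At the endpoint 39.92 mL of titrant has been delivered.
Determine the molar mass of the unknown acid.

n(NaOH) = 0.03992 L × 0.08946 mol/L = 3.571 × 10^-3 mol
n(HA) = 3.571 × 10^-3 mol (1:1 ratio)
M = m / n = 0.3215 g / 3.571 × 10^-3 mol = 90.02 g/mol

90.02 g/mol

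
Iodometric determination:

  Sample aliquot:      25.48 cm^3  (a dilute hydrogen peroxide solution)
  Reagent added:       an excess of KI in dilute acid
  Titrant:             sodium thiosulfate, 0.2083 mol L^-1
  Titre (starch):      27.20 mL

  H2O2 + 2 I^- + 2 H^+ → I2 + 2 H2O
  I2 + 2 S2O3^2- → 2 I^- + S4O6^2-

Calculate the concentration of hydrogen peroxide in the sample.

n(S2O3^2-) = 0.02720 × 0.2083 = 5.666 × 10^-3 mol
n(I2) = n(S2O3^2-)/2 = 2.833 × 10^-3 mol
n(H2O2) in the aliquot = 2.833 × 10^-3 mol (1:1 ratio)
[H2O2] = 2.833 × 10^-3 / 0.02548 = 0.1112 mol/L

0.1112 mol/L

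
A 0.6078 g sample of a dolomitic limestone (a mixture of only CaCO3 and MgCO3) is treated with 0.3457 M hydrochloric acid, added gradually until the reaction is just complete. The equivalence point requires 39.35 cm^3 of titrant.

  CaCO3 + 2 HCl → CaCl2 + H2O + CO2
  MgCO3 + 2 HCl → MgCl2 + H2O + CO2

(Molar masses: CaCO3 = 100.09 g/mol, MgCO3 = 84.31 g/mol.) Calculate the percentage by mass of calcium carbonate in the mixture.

35.85 %

n(HCl) = 0.03935 × 0.3457 = 0.01360 mol
Let x = n(CaCO3), y = n(MgCO3).
Titrant: 2x + 2y = 0.01360;  mass: 100.09x + 84.31y = 0.6078
Solving, x = 2.177 × 10^-3 mol, y = 4.625 × 10^-3 mol
mass of CaCO3 = 2.177 × 10^-3 × 100.09 = 0.2179 g
% CaCO3 = 0.2179 / 0.6078 × 100 = 35.85 %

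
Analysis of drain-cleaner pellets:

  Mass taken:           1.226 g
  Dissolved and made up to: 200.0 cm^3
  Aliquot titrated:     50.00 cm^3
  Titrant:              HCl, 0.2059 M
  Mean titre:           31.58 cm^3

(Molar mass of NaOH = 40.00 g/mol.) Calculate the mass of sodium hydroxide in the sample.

NaOH + HCl → NaCl + H2O
n(HCl) per titration = 0.03158 × 0.2059 = 6.502 × 10^-3 mol
n(NaOH) in each aliquot = 6.502 × 10^-3 mol (1:1 ratio)
n(NaOH) in the whole flask = 6.502 × 10^-3 × 200.0/50.00 = 0.02601 mol
mass of NaOH = 0.02601 × 40.00 = 1.040 g

1.040 g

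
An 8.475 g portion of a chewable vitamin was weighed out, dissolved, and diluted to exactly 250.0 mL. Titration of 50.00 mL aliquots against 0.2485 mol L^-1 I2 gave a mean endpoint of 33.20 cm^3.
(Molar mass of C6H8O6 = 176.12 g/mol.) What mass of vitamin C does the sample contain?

C6H8O6 + I2 → C6H6O6 + 2 HI
n(I2) per titration = 0.03320 × 0.2485 = 8.250 × 10^-3 mol
n(C6H8O6) in each aliquot = 8.250 × 10^-3 mol (1:1 ratio)
n(C6H8O6) in the whole flask = 8.250 × 10^-3 × 250.0/50.00 = 0.04125 mol
mass of C6H8O6 = 0.04125 × 176.12 = 7.265 g

7.265 g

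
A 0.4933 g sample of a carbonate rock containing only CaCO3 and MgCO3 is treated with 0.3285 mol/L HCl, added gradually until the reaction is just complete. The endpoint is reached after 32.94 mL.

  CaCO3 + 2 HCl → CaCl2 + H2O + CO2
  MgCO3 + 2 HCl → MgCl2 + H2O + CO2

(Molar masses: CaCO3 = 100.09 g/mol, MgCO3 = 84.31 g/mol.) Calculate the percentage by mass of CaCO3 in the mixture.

n(HCl) = 0.03294 × 0.3285 = 0.01082 mol
Let x = n(CaCO3), y = n(MgCO3).
Titrant: 2x + 2y = 0.01082;  mass: 100.09x + 84.31y = 0.4933
Solving, x = 2.354 × 10^-3 mol, y = 3.056 × 10^-3 mol
mass of CaCO3 = 2.354 × 10^-3 × 100.09 = 0.2356 g
% CaCO3 = 0.2356 / 0.4933 × 100 = 47.77 %

47.77 %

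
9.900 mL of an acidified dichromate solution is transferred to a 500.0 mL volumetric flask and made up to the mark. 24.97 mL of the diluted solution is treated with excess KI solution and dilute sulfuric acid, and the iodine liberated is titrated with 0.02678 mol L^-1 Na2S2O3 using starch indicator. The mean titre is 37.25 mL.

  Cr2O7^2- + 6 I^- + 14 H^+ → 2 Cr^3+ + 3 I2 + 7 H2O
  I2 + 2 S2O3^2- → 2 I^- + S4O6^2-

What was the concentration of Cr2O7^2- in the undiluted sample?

0.3363 mol/L

n(S2O3^2-) = 0.03725 × 0.02678 = 9.976 × 10^-4 mol
n(I2) = n(S2O3^2-)/2 = 4.988 × 10^-4 mol
From the 1:3 ratio, n(Cr2O7^2-) in the aliquot = 1/3 × 4.988 × 10^-4 = 1.663 × 10^-4 mol
[Cr2O7^2-]_dilute = 1.663 × 10^-4 / 0.02497 = 0.006658 mol/L
[Cr2O7^2-]_original = 0.006658 × 500.0/9.900 = 0.3363 mol/L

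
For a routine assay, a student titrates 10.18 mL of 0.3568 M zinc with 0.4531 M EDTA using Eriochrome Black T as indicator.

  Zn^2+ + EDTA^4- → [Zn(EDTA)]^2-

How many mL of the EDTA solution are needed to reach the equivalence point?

n(Zn2+) = 0.01018 L × 0.3568 mol/L = 3.632 × 10^-3 mol
n(EDTA) = 3.632 × 10^-3 mol (1:1 stoichiometry)
V(EDTA) = 3.632 × 10^-3 mol / 0.4531 mol/L = 0.008016 L = 8.016 mL

8.016 mL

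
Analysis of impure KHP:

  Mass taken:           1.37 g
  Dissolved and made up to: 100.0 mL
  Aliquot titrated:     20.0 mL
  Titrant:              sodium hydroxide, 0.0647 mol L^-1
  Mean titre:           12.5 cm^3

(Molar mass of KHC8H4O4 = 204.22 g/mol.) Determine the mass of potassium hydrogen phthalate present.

KHC8H4O4 + NaOH → KNaC8H4O4 + H2O
n(NaOH) per titration = 0.0125 × 0.0647 = 8.09 × 10^-4 mol
n(KHC8H4O4) in each aliquot = 8.09 × 10^-4 mol (1:1 ratio)
n(KHC8H4O4) in the whole flask = 8.09 × 10^-4 × 100.0/20.0 = 4.04 × 10^-3 mol
mass of KHC8H4O4 = 4.04 × 10^-3 × 204.22 = 0.826 g

0.826 g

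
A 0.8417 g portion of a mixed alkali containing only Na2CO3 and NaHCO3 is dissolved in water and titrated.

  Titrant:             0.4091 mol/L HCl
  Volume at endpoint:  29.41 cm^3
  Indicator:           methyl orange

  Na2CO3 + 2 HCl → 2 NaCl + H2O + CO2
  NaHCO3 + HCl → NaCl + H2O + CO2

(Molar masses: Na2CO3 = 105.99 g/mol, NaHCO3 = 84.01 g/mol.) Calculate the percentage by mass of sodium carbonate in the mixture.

34.32 %

n(HCl) = 0.02941 × 0.4091 = 0.01203 mol
Let x = n(Na2CO3), y = n(NaHCO3).
Titrant: 2x + 1y = 0.01203;  mass: 105.99x + 84.01y = 0.8417
Solving, x = 2.726 × 10^-3 mol, y = 6.580 × 10^-3 mol
mass of Na2CO3 = 2.726 × 10^-3 × 105.99 = 0.2889 g
% Na2CO3 = 0.2889 / 0.8417 × 100 = 34.32 %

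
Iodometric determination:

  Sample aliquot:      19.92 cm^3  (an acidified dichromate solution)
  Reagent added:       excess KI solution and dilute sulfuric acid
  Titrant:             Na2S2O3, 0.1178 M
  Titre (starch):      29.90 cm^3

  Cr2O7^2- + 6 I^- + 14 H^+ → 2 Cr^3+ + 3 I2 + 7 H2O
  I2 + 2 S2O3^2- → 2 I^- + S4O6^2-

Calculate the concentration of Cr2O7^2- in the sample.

n(S2O3^2-) = 0.02990 × 0.1178 = 3.522 × 10^-3 mol
n(I2) = n(S2O3^2-)/2 = 1.761 × 10^-3 mol
From the 1:3 ratio, n(Cr2O7^2-) in the aliquot = 1/3 × 1.761 × 10^-3 = 5.870 × 10^-4 mol
[Cr2O7^2-] = 5.870 × 10^-4 / 0.01992 = 0.02947 mol/L

0.02947 M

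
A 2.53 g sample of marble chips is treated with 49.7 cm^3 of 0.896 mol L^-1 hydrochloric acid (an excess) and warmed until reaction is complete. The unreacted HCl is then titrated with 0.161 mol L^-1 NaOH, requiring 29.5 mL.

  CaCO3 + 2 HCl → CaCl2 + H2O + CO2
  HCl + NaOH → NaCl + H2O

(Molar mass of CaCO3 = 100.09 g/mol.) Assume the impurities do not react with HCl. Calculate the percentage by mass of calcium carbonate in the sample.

n(HCl) added = 0.0497 × 0.896 = 0.0445 mol
n(NaOH) used in back-titration = 0.0295 × 0.161 = 4.75 × 10^-3 mol
n(HCl) left over = 4.75 × 10^-3 mol (1:1 ratio)
n(HCl) consumed by analyte = 0.0445 − 4.75 × 10^-3 = 0.0398 mol
From the 1:2 ratio, n(CaCO3) = 1/2 × 0.0398 = 0.0199 mol
mass of CaCO3 = 0.0199 × 100.09 = 1.99 g
% CaCO3 = 1.99 / 2.53 × 100 = 78.7 %

78.7 %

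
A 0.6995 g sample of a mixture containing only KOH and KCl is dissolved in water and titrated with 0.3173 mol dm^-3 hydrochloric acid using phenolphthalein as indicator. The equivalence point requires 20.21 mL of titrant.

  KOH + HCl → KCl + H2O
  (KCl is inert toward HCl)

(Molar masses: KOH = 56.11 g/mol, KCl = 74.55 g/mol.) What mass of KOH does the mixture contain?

0.3598 g

n(HCl) = 0.02021 × 0.3173 = 6.413 × 10^-3 mol
Let x = n(KOH), y = n(KCl).
Titrant: 1x = 6.413 × 10^-3;  mass: 56.11x + 74.55y = 0.6995
Solving, x = 6.413 × 10^-3 mol, y = 4.557 × 10^-3 mol
mass of KOH = 6.413 × 10^-3 × 56.11 = 0.3598 g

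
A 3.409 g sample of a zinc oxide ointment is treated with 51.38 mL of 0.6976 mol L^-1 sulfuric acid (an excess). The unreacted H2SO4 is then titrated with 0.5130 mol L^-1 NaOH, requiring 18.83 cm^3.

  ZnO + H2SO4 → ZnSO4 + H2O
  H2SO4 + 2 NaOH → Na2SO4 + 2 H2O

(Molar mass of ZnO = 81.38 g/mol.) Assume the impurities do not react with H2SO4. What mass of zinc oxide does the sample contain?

n(H2SO4) added = 0.05138 × 0.6976 = 0.03584 mol
n(NaOH) used in back-titration = 0.01883 × 0.5130 = 9.660 × 10^-3 mol
From the 1:2 ratio, n(H2SO4) left over = 1/2 × 9.660 × 10^-3 = 4.830 × 10^-3 mol
n(H2SO4) consumed by analyte = 0.03584 − 4.830 × 10^-3 = 0.03101 mol
n(ZnO) = 0.03101 mol (1:1 ratio)
mass of ZnO = 0.03101 × 81.38 = 2.524 g

2.524 g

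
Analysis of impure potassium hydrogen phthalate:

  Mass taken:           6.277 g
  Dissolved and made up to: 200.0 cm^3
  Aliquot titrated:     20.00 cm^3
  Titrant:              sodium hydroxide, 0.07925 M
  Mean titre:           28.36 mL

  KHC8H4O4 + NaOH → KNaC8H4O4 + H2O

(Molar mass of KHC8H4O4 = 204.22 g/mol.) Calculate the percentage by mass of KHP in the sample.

73.12 %

n(NaOH) per titration = 0.02836 × 0.07925 = 2.248 × 10^-3 mol
n(KHC8H4O4) in each aliquot = 2.248 × 10^-3 mol (1:1 ratio)
n(KHC8H4O4) in the whole flask = 2.248 × 10^-3 × 200.0/20.00 = 0.02248 mol
mass of KHC8H4O4 = 0.02248 × 204.22 = 4.590 g
% KHC8H4O4 = 4.590 / 6.277 × 100 = 73.12 %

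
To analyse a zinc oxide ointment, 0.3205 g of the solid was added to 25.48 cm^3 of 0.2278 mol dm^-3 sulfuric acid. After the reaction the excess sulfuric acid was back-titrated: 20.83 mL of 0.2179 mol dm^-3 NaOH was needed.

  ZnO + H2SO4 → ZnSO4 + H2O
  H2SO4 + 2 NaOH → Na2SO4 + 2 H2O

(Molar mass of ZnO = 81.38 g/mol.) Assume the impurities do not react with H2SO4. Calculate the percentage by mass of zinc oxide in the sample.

89.76 %

n(H2SO4) added = 0.02548 × 0.2278 = 5.804 × 10^-3 mol
n(NaOH) used in back-titration = 0.02083 × 0.2179 = 4.539 × 10^-3 mol
From the 1:2 ratio, n(H2SO4) left over = 1/2 × 4.539 × 10^-3 = 2.269 × 10^-3 mol
n(H2SO4) consumed by analyte = 5.804 × 10^-3 − 2.269 × 10^-3 = 3.535 × 10^-3 mol
n(ZnO) = 3.535 × 10^-3 mol (1:1 ratio)
mass of ZnO = 3.535 × 10^-3 × 81.38 = 0.2877 g
% ZnO = 0.2877 / 0.3205 × 100 = 89.76 %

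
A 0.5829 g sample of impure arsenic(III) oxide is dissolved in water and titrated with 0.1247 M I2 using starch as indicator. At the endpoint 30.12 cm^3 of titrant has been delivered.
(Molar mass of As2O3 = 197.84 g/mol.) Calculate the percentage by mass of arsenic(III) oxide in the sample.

As2O3 + 2 I2 + 2 H2O → As2O5 + 4 HI
n(I2) = 0.03012 L × 0.1247 mol/L = 3.756 × 10^-3 mol
From the 1:2 ratio, n(As2O3) = 1/2 × 3.756 × 10^-3 = 1.878 × 10^-3 mol
mass of As2O3 = 1.878 × 10^-3 × 197.84 g/mol = 0.3715 g
% As2O3 = 0.3715 / 0.5829 × 100 = 63.74 %

63.74 %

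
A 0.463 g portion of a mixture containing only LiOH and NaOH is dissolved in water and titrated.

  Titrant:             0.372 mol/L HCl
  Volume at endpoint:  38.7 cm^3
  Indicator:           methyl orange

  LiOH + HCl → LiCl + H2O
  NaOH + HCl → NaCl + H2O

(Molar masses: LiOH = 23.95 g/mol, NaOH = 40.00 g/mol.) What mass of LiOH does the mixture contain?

0.168 g

n(HCl) = 0.0387 × 0.372 = 0.0144 mol
Let x = n(LiOH), y = n(NaOH).
Titrant: 1x + 1y = 0.0144;  mass: 23.95x + 40.00y = 0.463
Solving, x = 7.03 × 10^-3 mol, y = 7.36 × 10^-3 mol
mass of LiOH = 7.03 × 10^-3 × 23.95 = 0.168 g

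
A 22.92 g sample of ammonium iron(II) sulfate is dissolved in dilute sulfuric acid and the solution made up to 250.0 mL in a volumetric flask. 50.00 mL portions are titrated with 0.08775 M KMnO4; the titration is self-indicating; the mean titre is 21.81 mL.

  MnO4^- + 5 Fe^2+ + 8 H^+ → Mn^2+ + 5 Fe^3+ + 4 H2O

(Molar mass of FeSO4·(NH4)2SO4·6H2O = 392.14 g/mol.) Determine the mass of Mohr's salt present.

n(KMnO4) per titration = 0.02181 × 0.08775 = 1.914 × 10^-3 mol
From the 5:1 ratio, n(FeSO4·(NH4)2SO4·6H2O) in each aliquot = 5/1 × 1.914 × 10^-3 = 9.569 × 10^-3 mol
n(FeSO4·(NH4)2SO4·6H2O) in the whole flask = 9.569 × 10^-3 × 250.0/50.00 = 0.04785 mol
mass of FeSO4·(NH4)2SO4·6H2O = 0.04785 × 392.14 = 18.76 g

18.76 g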